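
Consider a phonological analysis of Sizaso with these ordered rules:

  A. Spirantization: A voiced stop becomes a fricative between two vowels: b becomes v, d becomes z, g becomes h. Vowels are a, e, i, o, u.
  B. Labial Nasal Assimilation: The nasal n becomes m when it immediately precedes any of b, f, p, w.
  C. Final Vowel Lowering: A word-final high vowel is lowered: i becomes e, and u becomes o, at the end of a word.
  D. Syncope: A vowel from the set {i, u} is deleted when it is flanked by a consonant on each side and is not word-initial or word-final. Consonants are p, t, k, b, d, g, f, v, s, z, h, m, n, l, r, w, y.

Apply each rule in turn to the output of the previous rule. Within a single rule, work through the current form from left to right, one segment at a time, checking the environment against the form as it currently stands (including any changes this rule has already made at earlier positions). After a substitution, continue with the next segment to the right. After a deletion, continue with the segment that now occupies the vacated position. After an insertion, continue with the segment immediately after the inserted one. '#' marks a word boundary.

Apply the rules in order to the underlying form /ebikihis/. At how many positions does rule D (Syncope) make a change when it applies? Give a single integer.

A Spirantization: [ebikihis] → [evikihis]
B Labial Nasal Assimilation: no change — [evikihis]
C Final Vowel Lowering: no change — [evikihis]
D Syncope: [evikihis] → [evkhs]
Rule D changed 3 position(s).

3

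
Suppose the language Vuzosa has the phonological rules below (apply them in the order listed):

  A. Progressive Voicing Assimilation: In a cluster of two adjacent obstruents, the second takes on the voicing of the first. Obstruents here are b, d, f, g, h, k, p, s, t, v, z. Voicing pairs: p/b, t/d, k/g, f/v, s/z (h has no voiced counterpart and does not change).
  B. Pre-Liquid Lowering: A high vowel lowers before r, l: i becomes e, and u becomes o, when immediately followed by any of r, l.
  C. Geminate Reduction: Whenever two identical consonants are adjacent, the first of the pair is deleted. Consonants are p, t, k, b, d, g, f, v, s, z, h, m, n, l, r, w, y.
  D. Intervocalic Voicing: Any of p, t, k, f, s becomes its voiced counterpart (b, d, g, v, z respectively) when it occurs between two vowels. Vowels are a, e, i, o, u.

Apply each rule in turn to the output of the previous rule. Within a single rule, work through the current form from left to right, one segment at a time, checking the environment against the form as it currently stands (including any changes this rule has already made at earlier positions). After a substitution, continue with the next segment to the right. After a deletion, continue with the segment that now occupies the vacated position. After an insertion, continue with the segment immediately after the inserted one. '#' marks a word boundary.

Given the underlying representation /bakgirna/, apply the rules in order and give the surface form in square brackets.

A Progressive Voicing Assimilation: [bakgirna] → [bakkirna]
B Pre-Liquid Lowering: [bakkirna] → [bakkerna]
C Geminate Reduction: [bakkerna] → [bakerna]
D Intervocalic Voicing: [bakerna] → [bagerna]

[bagerna]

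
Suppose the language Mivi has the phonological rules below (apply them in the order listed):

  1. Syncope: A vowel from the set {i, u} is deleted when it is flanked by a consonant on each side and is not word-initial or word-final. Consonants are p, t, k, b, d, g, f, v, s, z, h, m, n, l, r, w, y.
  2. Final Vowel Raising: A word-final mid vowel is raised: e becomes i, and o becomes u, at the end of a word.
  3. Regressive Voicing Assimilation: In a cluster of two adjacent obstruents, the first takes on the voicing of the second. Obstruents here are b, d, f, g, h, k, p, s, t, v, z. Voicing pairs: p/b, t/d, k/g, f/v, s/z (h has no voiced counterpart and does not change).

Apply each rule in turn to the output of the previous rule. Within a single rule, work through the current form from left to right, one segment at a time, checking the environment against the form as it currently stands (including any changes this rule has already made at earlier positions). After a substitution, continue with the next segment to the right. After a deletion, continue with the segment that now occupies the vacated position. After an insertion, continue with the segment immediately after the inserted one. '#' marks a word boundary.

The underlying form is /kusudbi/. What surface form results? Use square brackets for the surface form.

1 Syncope: [kusudbi] → [ksdbi]
2 Final Vowel Raising: no change — [ksdbi]
3 Regressive Voicing Assimilation: [ksdbi] → [kzdbi]

[kzdbi]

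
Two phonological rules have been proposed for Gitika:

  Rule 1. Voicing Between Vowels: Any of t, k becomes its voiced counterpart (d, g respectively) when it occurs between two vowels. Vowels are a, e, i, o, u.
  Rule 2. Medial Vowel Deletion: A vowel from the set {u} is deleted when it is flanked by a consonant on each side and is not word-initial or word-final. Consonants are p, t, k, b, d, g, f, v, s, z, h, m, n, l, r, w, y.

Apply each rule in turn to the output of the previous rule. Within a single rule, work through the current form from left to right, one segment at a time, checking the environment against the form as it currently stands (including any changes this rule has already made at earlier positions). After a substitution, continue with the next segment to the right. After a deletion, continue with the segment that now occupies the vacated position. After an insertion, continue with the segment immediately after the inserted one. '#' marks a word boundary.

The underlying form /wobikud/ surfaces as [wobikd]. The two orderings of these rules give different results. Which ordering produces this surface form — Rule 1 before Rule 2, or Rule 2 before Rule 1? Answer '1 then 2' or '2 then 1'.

Order 1 then 2:
  1 Voicing Between Vowels: [wobikud] → [wobigud]
  2 Medial Vowel Deletion: [wobigud] → [wobigd]
  result: [wobigd]
Order 2 then 1:
  2 Medial Vowel Deletion: [wobikud] → [wobikd]
  1 Voicing Between Vowels: no change — [wobikd]
  result: [wobikd]

2 then 1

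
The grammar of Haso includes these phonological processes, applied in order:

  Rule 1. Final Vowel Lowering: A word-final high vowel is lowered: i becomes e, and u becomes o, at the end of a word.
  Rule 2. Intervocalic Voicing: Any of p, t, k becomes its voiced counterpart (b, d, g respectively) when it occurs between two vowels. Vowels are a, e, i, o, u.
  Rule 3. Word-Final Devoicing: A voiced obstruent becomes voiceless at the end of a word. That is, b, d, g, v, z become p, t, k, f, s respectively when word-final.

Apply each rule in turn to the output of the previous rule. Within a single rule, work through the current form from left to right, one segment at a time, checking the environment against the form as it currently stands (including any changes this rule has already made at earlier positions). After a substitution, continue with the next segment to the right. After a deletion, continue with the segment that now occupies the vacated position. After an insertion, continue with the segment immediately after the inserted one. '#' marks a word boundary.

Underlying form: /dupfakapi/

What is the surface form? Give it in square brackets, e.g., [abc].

[dupfagabe]

Rule 1 Final Vowel Lowering: [dupfakapi] → [dupfakape]
Rule 2 Intervocalic Voicing: [dupfakape] → [dupfagabe]
Rule 3 Word-Final Devoicing: no change — [dupfagabe]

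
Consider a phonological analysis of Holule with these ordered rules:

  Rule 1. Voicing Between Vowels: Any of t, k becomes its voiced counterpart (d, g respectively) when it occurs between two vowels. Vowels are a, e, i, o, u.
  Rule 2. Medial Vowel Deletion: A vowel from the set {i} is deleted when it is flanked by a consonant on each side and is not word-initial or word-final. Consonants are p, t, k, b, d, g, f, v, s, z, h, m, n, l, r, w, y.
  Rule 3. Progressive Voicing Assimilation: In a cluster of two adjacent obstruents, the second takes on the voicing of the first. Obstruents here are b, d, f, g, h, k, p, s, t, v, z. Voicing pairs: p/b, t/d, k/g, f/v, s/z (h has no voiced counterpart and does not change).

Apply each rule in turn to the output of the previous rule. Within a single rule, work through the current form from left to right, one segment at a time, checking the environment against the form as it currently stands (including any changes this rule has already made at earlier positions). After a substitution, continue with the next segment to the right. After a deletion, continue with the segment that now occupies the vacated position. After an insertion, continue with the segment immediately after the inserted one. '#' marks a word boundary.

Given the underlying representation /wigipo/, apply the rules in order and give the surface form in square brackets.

Rule 1 Voicing Between Vowels: no change — [wigipo]
Rule 2 Medial Vowel Deletion: [wigipo] → [wgpo]
Rule 3 Progressive Voicing Assimilation: [wgpo] → [wgbo]

[wgbo]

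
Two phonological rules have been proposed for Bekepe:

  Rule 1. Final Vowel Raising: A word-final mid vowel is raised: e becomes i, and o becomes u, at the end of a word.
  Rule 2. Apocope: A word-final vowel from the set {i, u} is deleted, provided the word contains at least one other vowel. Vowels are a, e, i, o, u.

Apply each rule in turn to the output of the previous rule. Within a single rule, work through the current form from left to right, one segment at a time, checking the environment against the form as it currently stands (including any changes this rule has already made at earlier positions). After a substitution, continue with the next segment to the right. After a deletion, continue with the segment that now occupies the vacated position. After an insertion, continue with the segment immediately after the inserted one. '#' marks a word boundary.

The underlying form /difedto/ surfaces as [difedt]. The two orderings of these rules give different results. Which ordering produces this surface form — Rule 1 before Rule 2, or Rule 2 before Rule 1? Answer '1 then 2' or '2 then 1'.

1 then 2

Order 1 then 2:
  1 Final Vowel Raising: [difedto] → [difedtu]
  2 Apocope: [difedtu] → [difedt]
  result: [difedt]
Order 2 then 1:
  2 Apocope: no change — [difedto]
  1 Final Vowel Raising: [difedto] → [difedtu]
  result: [difedtu]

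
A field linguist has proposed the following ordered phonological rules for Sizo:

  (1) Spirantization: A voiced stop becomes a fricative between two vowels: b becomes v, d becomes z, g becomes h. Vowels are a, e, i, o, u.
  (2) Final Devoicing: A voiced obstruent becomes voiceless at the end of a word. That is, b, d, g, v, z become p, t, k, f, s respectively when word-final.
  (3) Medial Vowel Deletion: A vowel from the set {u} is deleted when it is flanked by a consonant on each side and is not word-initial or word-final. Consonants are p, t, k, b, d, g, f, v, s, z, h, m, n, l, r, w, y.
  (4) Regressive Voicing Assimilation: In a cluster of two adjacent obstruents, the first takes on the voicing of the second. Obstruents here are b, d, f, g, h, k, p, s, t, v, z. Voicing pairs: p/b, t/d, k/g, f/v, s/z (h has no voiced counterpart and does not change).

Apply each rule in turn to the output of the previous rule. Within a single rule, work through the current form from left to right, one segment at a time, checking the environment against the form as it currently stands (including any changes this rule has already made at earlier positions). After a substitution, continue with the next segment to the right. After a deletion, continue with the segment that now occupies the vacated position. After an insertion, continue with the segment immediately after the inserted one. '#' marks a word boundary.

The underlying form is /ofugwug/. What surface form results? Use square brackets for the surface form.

[ovgwk]

(1) Spirantization: no change — [ofugwug]
(2) Final Devoicing: [ofugwug] → [ofugwuk]
(3) Medial Vowel Deletion: [ofugwuk] → [ofgwk]
(4) Regressive Voicing Assimilation: [ofgwk] → [ovgwk]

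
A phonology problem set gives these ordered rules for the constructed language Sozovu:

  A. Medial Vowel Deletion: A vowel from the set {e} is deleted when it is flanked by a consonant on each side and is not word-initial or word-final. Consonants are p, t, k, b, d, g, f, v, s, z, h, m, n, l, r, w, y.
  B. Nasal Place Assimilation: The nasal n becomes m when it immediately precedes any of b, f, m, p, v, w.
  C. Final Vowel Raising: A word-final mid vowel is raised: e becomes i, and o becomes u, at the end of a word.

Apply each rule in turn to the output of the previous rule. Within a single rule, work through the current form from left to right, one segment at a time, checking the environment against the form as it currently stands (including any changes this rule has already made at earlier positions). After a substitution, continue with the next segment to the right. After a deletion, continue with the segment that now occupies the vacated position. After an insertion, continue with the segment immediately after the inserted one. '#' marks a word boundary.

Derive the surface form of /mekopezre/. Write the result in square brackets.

[mkopzri]

A Medial Vowel Deletion: [mekopezre] → [mkopzre]
B Nasal Place Assimilation: no change — [mkopzre]
C Final Vowel Raising: [mkopzre] → [mkopzri]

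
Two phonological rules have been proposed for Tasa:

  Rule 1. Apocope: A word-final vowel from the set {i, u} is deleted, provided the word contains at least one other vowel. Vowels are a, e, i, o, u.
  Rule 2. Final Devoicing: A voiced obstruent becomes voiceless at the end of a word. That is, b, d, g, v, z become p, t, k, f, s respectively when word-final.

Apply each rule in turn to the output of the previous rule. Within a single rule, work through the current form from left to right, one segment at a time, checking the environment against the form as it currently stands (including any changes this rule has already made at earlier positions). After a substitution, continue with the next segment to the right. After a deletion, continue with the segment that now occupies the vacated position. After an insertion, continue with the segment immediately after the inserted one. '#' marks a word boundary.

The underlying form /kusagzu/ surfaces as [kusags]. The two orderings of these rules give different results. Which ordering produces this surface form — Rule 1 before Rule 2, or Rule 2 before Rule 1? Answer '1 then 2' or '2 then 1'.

1 then 2

Order 1 then 2:
  1 Apocope: [kusagzu] → [kusagz]
  2 Final Devoicing: [kusagz] → [kusags]
  result: [kusags]
Order 2 then 1:
  2 Final Devoicing: no change — [kusagzu]
  1 Apocope: [kusagzu] → [kusagz]
  result: [kusagz]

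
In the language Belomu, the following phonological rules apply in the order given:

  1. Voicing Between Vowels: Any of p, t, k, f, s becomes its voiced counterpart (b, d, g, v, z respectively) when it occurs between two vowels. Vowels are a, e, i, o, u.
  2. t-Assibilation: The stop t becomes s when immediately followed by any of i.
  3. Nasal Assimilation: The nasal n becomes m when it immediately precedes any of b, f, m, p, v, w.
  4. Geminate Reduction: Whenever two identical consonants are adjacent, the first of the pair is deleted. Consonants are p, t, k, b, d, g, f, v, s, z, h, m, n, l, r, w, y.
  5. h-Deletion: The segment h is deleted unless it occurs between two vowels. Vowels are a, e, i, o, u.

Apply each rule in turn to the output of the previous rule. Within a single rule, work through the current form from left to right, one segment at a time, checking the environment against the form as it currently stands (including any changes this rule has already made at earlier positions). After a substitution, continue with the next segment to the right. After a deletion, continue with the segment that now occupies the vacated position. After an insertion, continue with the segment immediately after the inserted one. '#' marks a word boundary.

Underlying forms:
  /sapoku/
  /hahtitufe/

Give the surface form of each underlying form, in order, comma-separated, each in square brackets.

[sabogu], [asiduve]

/sapoku/:
  1 Voicing Between Vowels: [sapoku] → [sabogu]
  2 t-Assibilation: no change — [sabogu]
  3 Nasal Assimilation: no change — [sabogu]
  4 Geminate Reduction: no change — [sabogu]
  5 h-Deletion: no change — [sabogu]
/hahtitufe/:
  1 Voicing Between Vowels: [hahtitufe] → [hahtiduve]
  2 t-Assibilation: [hahtiduve] → [hahsiduve]
  3 Nasal Assimilation: no change — [hahsiduve]
  4 Geminate Reduction: no change — [hahsiduve]
  5 h-Deletion: [hahsiduve] → [asiduve]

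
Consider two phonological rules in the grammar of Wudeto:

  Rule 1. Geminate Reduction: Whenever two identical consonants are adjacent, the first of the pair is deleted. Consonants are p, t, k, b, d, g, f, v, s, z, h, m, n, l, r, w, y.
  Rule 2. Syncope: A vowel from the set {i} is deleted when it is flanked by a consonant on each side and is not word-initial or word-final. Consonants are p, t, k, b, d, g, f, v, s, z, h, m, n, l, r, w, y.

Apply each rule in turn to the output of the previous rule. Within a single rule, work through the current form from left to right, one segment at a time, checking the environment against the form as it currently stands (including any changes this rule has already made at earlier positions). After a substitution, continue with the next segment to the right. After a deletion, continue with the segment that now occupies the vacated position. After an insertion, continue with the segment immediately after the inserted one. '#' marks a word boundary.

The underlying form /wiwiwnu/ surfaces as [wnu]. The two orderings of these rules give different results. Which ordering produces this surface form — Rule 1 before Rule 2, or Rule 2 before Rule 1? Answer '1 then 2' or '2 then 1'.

Order 1 then 2:
  1 Geminate Reduction: no change — [wiwiwnu]
  2 Syncope: [wiwiwnu] → [wwwnu]
  result: [wwwnu]
Order 2 then 1:
  2 Syncope: [wiwiwnu] → [wwwnu]
  1 Geminate Reduction: [wwwnu] → [wnu]
  result: [wnu]

2 then 1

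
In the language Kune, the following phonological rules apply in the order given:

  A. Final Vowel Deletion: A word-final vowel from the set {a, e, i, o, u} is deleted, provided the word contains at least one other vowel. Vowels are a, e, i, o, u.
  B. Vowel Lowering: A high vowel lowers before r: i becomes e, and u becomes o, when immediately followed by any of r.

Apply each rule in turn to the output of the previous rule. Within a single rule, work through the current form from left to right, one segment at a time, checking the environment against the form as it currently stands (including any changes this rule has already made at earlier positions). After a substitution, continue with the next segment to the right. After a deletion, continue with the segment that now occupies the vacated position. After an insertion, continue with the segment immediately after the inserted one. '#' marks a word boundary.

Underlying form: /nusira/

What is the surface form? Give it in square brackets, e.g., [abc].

A Final Vowel Deletion: [nusira] → [nusir]
B Vowel Lowering: [nusir] → [nuser]

[nuser]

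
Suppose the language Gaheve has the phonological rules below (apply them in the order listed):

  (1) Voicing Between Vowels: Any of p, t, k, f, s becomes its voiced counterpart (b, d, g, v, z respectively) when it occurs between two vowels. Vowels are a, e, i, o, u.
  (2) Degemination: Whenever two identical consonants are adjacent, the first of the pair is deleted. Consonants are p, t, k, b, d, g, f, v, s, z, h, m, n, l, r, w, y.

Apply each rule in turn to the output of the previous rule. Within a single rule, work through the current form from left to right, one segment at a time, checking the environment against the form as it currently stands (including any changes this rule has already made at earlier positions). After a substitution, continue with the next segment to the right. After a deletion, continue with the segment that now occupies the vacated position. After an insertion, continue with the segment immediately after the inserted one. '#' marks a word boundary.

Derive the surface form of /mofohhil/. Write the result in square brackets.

(1) Voicing Between Vowels: [mofohhil] → [movohhil]
(2) Degemination: [movohhil] → [movohil]

[movohil]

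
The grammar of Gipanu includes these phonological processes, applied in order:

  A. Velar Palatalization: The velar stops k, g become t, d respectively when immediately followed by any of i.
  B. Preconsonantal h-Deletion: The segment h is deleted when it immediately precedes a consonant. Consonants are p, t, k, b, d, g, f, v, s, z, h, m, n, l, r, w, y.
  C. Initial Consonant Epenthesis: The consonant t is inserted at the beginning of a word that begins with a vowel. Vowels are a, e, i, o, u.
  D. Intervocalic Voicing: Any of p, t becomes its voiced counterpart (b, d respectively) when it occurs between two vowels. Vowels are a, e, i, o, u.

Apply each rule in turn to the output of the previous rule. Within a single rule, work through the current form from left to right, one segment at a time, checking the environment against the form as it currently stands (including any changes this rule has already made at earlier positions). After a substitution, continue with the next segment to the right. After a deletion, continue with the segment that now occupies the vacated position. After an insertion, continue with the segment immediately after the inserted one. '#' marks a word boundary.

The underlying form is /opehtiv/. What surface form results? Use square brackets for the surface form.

[tobediv]

A Velar Palatalization: no change — [opehtiv]
B Preconsonantal h-Deletion: [opehtiv] → [opetiv]
C Initial Consonant Epenthesis: [opetiv] → [topetiv]
D Intervocalic Voicing: [topetiv] → [tobediv]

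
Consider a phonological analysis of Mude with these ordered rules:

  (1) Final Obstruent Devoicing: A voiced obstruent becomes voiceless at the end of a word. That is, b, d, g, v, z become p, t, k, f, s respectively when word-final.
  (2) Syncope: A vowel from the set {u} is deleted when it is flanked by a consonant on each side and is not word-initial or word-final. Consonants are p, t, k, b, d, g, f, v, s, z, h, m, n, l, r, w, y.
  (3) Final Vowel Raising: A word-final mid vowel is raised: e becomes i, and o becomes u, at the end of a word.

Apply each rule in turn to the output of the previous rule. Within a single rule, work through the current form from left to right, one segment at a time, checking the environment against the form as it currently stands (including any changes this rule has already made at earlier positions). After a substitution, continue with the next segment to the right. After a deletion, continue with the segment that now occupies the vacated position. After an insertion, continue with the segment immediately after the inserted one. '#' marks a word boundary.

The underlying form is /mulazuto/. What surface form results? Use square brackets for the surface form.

[mlaztu]

(1) Final Obstruent Devoicing: no change — [mulazuto]
(2) Syncope: [mulazuto] → [mlazto]
(3) Final Vowel Raising: [mlazto] → [mlaztu]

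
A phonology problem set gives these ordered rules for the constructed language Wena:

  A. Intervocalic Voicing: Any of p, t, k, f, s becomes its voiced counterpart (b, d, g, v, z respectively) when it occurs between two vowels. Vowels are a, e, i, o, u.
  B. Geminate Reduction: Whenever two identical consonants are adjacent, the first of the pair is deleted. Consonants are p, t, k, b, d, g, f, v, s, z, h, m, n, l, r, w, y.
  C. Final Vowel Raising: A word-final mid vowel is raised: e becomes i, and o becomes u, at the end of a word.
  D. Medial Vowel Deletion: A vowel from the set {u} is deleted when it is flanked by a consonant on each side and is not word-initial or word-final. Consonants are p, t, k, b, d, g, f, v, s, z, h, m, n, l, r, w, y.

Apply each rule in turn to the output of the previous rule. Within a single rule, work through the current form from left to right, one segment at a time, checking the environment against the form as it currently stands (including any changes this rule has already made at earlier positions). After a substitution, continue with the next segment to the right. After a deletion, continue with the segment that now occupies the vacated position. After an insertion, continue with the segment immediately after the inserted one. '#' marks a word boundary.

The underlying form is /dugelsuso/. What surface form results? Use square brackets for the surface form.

[dgelszu]

A Intervocalic Voicing: [dugelsuso] → [dugelsuzo]
B Geminate Reduction: no change — [dugelsuzo]
C Final Vowel Raising: [dugelsuzo] → [dugelsuzu]
D Medial Vowel Deletion: [dugelsuzu] → [dgelszu]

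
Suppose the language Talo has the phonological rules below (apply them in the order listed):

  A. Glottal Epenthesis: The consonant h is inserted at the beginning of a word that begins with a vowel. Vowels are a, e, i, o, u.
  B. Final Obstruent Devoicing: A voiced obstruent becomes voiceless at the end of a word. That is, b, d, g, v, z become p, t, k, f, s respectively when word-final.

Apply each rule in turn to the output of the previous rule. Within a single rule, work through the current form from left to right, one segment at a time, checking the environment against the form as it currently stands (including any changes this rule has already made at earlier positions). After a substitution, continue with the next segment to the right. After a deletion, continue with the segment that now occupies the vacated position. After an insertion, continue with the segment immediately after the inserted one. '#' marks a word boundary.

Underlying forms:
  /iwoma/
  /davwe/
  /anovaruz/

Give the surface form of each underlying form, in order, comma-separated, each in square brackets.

[hiwoma], [davwe], [hanovarus]

/iwoma/:
  A Glottal Epenthesis: [iwoma] → [hiwoma]
  B Final Obstruent Devoicing: no change — [hiwoma]
/davwe/:
  A Glottal Epenthesis: no change — [davwe]
  B Final Obstruent Devoicing: no change — [davwe]
/anovaruz/:
  A Glottal Epenthesis: [anovaruz] → [hanovaruz]
  B Final Obstruent Devoicing: [hanovaruz] → [hanovarus]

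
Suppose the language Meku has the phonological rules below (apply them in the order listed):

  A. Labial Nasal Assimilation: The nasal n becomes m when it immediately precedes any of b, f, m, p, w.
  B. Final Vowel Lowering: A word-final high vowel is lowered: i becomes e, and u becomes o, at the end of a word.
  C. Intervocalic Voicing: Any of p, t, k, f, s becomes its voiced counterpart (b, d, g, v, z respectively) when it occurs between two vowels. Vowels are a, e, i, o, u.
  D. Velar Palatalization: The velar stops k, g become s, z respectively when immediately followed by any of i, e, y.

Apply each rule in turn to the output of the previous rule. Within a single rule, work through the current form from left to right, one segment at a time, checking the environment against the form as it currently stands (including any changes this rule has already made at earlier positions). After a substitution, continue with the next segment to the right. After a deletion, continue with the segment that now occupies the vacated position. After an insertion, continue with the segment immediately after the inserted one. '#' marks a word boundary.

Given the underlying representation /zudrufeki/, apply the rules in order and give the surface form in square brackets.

[zudruveze]

A Labial Nasal Assimilation: no change — [zudrufeki]
B Final Vowel Lowering: [zudrufeki] → [zudrufeke]
C Intervocalic Voicing: [zudrufeke] → [zudruvege]
D Velar Palatalization: [zudruvege] → [zudruveze]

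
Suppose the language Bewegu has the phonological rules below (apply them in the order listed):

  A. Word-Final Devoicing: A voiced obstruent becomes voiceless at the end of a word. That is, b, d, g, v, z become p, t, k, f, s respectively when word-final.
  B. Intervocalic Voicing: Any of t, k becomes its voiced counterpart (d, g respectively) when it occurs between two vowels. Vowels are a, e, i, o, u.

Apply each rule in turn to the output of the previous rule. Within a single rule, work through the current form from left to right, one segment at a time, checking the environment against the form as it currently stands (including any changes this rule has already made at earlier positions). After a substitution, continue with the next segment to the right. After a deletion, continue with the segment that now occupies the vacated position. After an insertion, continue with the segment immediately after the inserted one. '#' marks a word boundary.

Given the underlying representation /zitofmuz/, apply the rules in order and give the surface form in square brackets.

[zidofmus]

A Word-Final Devoicing: [zitofmuz] → [zitofmus]
B Intervocalic Voicing: [zitofmus] → [zidofmus]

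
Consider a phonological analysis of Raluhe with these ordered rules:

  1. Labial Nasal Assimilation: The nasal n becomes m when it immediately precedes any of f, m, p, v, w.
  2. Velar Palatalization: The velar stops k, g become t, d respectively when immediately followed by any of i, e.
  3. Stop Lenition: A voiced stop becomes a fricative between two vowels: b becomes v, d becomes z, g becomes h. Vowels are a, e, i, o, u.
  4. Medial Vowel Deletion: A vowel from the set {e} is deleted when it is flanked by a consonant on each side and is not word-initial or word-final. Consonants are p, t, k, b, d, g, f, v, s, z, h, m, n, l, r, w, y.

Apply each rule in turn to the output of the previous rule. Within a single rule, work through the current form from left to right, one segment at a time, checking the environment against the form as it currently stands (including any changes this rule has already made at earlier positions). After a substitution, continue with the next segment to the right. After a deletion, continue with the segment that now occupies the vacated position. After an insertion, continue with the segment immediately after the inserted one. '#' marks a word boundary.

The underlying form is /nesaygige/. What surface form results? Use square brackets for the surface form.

[nsaydize]

1 Labial Nasal Assimilation: no change — [nesaygige]
2 Velar Palatalization: [nesaygige] → [nesaydide]
3 Stop Lenition: [nesaydide] → [nesaydize]
4 Medial Vowel Deletion: [nesaydize] → [nsaydize]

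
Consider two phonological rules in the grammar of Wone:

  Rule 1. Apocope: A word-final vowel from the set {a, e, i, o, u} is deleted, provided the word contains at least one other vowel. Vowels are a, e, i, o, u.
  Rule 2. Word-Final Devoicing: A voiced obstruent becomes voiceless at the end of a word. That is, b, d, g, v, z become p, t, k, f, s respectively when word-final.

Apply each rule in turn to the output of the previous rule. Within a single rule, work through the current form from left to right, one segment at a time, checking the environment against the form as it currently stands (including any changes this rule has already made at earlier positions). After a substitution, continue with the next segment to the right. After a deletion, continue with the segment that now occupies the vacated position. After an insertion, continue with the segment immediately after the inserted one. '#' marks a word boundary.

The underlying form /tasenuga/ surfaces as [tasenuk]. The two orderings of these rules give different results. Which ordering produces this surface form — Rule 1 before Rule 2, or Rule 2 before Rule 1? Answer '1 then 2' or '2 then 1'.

Order 1 then 2:
  1 Apocope: [tasenuga] → [tasenug]
  2 Word-Final Devoicing: [tasenug] → [tasenuk]
  result: [tasenuk]
Order 2 then 1:
  2 Word-Final Devoicing: no change — [tasenuga]
  1 Apocope: [tasenuga] → [tasenug]
  result: [tasenug]

1 then 2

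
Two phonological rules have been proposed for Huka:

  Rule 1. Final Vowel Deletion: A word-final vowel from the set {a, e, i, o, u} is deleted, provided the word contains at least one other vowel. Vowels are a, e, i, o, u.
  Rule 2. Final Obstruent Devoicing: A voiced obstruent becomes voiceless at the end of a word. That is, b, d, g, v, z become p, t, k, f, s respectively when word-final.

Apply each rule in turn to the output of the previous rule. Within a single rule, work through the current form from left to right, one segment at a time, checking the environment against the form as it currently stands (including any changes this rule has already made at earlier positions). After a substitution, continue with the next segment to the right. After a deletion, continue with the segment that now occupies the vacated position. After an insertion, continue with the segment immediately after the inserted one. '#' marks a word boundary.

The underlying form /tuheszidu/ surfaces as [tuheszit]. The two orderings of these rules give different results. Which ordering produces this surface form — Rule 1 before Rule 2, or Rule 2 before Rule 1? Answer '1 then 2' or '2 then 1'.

Order 1 then 2:
  1 Final Vowel Deletion: [tuheszidu] → [tuheszid]
  2 Final Obstruent Devoicing: [tuheszid] → [tuheszit]
  result: [tuheszit]
Order 2 then 1:
  2 Final Obstruent Devoicing: no change — [tuheszidu]
  1 Final Vowel Deletion: [tuheszidu] → [tuheszid]
  result: [tuheszid]

1 then 2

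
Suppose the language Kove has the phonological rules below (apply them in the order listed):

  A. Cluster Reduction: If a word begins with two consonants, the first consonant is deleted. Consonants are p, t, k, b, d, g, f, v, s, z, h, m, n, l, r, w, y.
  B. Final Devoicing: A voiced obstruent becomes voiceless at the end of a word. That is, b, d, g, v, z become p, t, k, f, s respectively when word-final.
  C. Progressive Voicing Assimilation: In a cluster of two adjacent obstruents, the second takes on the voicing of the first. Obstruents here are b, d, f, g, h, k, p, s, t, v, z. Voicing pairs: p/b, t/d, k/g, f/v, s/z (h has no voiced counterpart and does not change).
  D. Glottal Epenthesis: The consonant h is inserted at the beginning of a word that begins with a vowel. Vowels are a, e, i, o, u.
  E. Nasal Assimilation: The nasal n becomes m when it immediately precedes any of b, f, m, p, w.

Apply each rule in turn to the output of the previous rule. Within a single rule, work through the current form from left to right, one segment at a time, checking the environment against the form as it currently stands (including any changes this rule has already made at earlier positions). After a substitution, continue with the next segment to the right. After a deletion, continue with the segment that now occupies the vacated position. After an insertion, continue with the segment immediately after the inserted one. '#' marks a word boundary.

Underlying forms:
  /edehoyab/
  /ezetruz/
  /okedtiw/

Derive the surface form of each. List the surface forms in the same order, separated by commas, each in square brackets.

[hedehoyap], [hezetrus], [hokeddiw]

/edehoyab/:
  A Cluster Reduction: no change — [edehoyab]
  B Final Devoicing: [edehoyab] → [edehoyap]
  C Progressive Voicing Assimilation: no change — [edehoyap]
  D Glottal Epenthesis: [edehoyap] → [hedehoyap]
  E Nasal Assimilation: no change — [hedehoyap]
/ezetruz/:
  A Cluster Reduction: no change — [ezetruz]
  B Final Devoicing: [ezetruz] → [ezetrus]
  C Progressive Voicing Assimilation: no change — [ezetrus]
  D Glottal Epenthesis: [ezetrus] → [hezetrus]
  E Nasal Assimilation: no change — [hezetrus]
/okedtiw/:
  A Cluster Reduction: no change — [okedtiw]
  B Final Devoicing: no change — [okedtiw]
  C Progressive Voicing Assimilation: [okedtiw] → [okeddiw]
  D Glottal Epenthesis: [okeddiw] → [hokeddiw]
  E Nasal Assimilation: no change — [hokeddiw]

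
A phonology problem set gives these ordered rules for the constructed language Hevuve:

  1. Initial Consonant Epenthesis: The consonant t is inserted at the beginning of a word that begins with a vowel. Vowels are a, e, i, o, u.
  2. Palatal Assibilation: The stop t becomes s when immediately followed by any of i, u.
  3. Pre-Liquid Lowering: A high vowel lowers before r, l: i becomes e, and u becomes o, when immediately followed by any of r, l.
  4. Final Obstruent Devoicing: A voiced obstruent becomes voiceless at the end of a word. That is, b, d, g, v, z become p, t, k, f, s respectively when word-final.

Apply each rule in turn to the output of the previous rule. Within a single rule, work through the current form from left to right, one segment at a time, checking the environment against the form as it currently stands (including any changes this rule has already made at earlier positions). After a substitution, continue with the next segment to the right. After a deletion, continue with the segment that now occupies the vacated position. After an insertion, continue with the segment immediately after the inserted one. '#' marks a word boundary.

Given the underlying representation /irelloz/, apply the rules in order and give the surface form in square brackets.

[serellos]

1 Initial Consonant Epenthesis: [irelloz] → [tirelloz]
2 Palatal Assibilation: [tirelloz] → [sirelloz]
3 Pre-Liquid Lowering: [sirelloz] → [serelloz]
4 Final Obstruent Devoicing: [serelloz] → [serellos]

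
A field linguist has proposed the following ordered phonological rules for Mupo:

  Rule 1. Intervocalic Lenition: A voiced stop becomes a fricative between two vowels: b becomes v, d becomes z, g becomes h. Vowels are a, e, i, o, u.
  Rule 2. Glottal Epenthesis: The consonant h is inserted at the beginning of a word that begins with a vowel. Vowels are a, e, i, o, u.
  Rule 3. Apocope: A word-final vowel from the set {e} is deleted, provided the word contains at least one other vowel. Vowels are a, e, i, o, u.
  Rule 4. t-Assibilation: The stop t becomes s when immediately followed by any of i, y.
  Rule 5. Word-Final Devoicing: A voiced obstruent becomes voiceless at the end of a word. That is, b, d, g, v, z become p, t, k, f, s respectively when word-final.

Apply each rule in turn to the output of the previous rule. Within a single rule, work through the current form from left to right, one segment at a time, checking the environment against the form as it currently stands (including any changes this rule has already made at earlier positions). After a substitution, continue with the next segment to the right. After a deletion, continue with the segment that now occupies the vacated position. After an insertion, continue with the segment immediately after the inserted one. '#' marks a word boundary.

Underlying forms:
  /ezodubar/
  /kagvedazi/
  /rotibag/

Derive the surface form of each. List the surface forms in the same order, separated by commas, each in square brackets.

[hezozuvar], [kagvezazi], [rosivak]

/ezodubar/:
  Rule 1 Intervocalic Lenition: [ezodubar] → [ezozuvar]
  Rule 2 Glottal Epenthesis: [ezozuvar] → [hezozuvar]
  Rule 3 Apocope: no change — [hezozuvar]
  Rule 4 t-Assibilation: no change — [hezozuvar]
  Rule 5 Word-Final Devoicing: no change — [hezozuvar]
/kagvedazi/:
  Rule 1 Intervocalic Lenition: [kagvedazi] → [kagvezazi]
  Rule 2 Glottal Epenthesis: no change — [kagvezazi]
  Rule 3 Apocope: no change — [kagvezazi]
  Rule 4 t-Assibilation: no change — [kagvezazi]
  Rule 5 Word-Final Devoicing: no change — [kagvezazi]
/rotibag/:
  Rule 1 Intervocalic Lenition: [rotibag] → [rotivag]
  Rule 2 Glottal Epenthesis: no change — [rotivag]
  Rule 3 Apocope: no change — [rotivag]
  Rule 4 t-Assibilation: [rotivag] → [rosivag]
  Rule 5 Word-Final Devoicing: [rosivag] → [rosivak]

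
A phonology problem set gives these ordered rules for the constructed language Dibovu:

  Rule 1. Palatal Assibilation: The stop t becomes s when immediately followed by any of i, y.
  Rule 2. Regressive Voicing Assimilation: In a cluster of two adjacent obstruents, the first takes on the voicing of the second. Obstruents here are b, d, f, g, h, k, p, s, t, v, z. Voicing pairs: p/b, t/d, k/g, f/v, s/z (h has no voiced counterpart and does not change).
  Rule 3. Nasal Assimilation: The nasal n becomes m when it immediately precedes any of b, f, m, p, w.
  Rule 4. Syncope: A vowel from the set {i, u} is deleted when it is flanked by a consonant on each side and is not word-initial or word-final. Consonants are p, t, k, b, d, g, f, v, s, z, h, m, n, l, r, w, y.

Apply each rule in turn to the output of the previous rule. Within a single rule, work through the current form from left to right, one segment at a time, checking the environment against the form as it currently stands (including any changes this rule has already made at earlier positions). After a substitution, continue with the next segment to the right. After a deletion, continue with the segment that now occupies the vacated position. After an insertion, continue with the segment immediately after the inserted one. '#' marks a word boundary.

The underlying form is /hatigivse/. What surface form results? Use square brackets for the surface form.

[hasgfse]

Rule 1 Palatal Assibilation: [hatigivse] → [hasigivse]
Rule 2 Regressive Voicing Assimilation: [hasigivse] → [hasigifse]
Rule 3 Nasal Assimilation: no change — [hasigifse]
Rule 4 Syncope: [hasigifse] → [hasgfse]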